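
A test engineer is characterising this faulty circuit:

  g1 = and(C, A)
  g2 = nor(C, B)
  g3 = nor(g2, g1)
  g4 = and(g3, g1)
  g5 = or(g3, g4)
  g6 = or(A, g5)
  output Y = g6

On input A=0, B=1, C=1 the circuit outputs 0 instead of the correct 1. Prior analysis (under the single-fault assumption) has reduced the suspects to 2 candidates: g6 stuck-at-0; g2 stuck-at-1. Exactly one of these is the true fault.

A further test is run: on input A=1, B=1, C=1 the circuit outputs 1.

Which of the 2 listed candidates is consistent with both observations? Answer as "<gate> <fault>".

Evaluate each candidate on input A=1, B=1, C=1:
  g6 stuck-at-0: g1=1, g2=0, g3=0, g4=0, g5=0, g6=0 [stuck-at-0] → 0 — eliminated
  g2 stuck-at-1: g1=1, g2=1 [stuck-at-1], g3=0, g4=0, g5=0, g6=1 → 1 — matches
Only g2 stuck-at-1 reproduces the observed 1.

g2 stuck-at-1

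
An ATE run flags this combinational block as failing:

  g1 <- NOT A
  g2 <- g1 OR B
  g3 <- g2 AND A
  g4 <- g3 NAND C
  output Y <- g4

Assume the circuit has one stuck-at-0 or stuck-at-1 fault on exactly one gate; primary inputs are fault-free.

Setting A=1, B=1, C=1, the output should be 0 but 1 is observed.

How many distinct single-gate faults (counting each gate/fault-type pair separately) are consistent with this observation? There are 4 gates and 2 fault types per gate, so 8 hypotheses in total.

3

Fault-free: g1=0, g2=1, g3=1, g4=0 → 0. Observed 1.
  g1 stuck-at-0: output 0 ✗
  g1 stuck-at-1: output 0 ✗
  g2 stuck-at-0: output 1 ✓
  g2 stuck-at-1: output 0 ✗
  g3 stuck-at-0: output 1 ✓
  g3 stuck-at-1: output 0 ✗
  g4 stuck-at-0: output 0 ✗
  g4 stuck-at-1: output 1 ✓
Consistent faults: {g2 stuck-at-0, g3 stuck-at-0, g4 stuck-at-1} — 3 in all.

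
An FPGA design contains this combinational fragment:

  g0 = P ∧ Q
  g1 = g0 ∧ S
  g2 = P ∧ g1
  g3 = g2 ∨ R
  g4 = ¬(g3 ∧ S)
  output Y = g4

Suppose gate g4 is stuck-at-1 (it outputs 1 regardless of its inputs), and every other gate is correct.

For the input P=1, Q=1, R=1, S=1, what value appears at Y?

1

Propagate with g4 forced: g0=1, g1=1, g2=1, g3=1, g4=1 [stuck-at-1].
So Y = 1. (Without the fault it would be 0.)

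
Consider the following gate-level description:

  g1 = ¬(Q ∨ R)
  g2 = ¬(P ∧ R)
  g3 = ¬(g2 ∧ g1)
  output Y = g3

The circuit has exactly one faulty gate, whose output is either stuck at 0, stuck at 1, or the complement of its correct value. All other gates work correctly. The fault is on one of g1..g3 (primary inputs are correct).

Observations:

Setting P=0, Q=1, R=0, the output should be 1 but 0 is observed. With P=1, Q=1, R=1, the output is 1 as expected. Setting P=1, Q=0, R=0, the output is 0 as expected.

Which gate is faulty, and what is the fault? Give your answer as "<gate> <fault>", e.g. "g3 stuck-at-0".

Fault-free values for test 1 (P=0, Q=1, R=0): g1=0, g2=1, g3=1, giving Y=1. Observed 0.
Test 1: faults giving observed 0 are {g1 stuck-at-1, g1 inverted output, g3 stuck-at-0, g3 inverted output}.
Test 2 (P=1, Q=1, R=1): fault-free g1=0, g2=0, g3=1 → 1; observed 1. Eliminates g3 stuck-at-0, g3 inverted output.
Test 3 (P=1, Q=0, R=0): fault-free g1=1, g2=1, g3=0 → 0; observed 0. Eliminates g1 inverted output.
Only g1 stuck-at-1 is consistent with every test.

g1 stuck-at-1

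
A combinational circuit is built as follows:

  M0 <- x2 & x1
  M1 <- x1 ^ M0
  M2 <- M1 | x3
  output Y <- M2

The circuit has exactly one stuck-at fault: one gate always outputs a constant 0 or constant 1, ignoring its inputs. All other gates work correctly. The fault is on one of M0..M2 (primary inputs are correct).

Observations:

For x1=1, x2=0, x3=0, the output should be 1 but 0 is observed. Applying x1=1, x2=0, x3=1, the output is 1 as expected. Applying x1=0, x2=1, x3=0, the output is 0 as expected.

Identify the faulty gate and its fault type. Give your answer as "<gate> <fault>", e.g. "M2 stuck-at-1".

M1 stuck-at-0

Fault-free values for test 1 (x1=1, x2=0, x3=0): M0=0, M1=1, M2=1, giving Y=1. Observed 0.
Test 1: faults giving observed 0 are {M0 stuck-at-1, M1 stuck-at-0, M2 stuck-at-0}.
Test 2 (x1=1, x2=0, x3=1): fault-free M0=0, M1=1, M2=1 → 1; observed 1. Eliminates M2 stuck-at-0.
Test 3 (x1=0, x2=1, x3=0): fault-free M0=0, M1=0, M2=0 → 0; observed 0. Eliminates M0 stuck-at-1.
Only M1 stuck-at-0 is consistent with every test.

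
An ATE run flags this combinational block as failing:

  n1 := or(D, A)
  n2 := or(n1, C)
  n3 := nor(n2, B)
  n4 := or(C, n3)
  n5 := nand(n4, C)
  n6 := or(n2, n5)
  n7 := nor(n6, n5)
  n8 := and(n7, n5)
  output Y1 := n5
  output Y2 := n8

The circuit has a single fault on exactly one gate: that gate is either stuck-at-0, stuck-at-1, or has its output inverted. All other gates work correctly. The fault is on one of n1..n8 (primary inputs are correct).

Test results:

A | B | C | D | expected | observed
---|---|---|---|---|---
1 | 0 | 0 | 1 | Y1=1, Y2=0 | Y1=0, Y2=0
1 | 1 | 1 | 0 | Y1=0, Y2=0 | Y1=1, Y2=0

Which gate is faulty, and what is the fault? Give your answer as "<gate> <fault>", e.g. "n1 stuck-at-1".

Fault-free values for test 1 (A=1, B=0, C=0, D=1): n1=1, n2=1, n3=0, n4=0, n5=1, n6=1, n7=0, n8=0, giving Y1=1, Y2=0. Observed Y1=0, Y2=0.
Test 1: faults giving observed Y1=0, Y2=0 are {n5 stuck-at-0, n5 inverted output}.
Test 2 (A=1, B=1, C=1, D=0): fault-free n1=1, n2=1, n3=0, n4=1, n5=0, n6=1, n7=0, n8=0 → Y1=0, Y2=0; observed Y1=1, Y2=0. Eliminates n5 stuck-at-0.
Only n5 inverted output is consistent with every test.

n5 inverted output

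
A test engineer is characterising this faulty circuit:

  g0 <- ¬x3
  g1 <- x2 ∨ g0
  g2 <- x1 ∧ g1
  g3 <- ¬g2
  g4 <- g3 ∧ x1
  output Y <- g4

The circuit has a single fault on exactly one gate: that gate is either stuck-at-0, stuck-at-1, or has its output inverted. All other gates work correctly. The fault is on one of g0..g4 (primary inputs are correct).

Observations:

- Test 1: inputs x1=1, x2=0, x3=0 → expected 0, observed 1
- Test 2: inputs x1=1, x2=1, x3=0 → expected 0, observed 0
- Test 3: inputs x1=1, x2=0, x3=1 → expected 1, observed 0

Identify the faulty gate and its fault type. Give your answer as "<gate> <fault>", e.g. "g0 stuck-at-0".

g0 inverted output

Fault-free values for test 1 (x1=1, x2=0, x3=0): g0=1, g1=1, g2=1, g3=0, g4=0, giving Y=0. Observed 1.
Test 1: faults giving observed 1 are {g0 stuck-at-0, g0 inverted output, g1 stuck-at-0, g1 inverted output, g2 stuck-at-0, g2 inverted output, g3 stuck-at-1, g3 inverted output, g4 stuck-at-1, g4 inverted output}.
Test 2 (x1=1, x2=1, x3=0): fault-free g0=1, g1=1, g2=1, g3=0, g4=0 → 0; observed 0. Eliminates g1 stuck-at-0, g1 inverted output, g2 stuck-at-0, g2 inverted output, g3 stuck-at-1, g3 inverted output, g4 stuck-at-1, g4 inverted output.
Test 3 (x1=1, x2=0, x3=1): fault-free g0=0, g1=0, g2=0, g3=1, g4=1 → 1; observed 0. Eliminates g0 stuck-at-0.
Only g0 inverted output is consistent with every test.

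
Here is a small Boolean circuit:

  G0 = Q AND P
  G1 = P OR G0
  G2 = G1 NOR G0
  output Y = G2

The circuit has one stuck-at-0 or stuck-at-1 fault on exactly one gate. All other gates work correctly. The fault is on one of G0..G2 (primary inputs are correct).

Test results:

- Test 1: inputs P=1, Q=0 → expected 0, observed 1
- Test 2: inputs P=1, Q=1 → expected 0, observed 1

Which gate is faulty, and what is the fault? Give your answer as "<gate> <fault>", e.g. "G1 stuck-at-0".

G2 stuck-at-1

Fault-free values for test 1 (P=1, Q=0): G0=0, G1=1, G2=0, giving Y=0. Observed 1.
Test 1: faults giving observed 1 are {G1 stuck-at-0, G2 stuck-at-1}.
Test 2 (P=1, Q=1): fault-free G0=1, G1=1, G2=0 → 0; observed 1. Eliminates G1 stuck-at-0.
Only G2 stuck-at-1 is consistent with every test.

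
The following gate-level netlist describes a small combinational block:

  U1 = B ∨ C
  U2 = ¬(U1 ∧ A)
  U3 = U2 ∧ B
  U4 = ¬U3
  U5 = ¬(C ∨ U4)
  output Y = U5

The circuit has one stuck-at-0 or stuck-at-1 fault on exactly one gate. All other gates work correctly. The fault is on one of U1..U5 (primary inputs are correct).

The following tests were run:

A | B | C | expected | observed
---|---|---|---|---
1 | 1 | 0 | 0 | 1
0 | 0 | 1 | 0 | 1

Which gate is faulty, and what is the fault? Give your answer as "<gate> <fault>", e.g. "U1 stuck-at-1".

Fault-free values for test 1 (A=1, B=1, C=0): U1=1, U2=0, U3=0, U4=1, U5=0, giving Y=0. Observed 1.
Test 1: faults giving observed 1 are {U1 stuck-at-0, U2 stuck-at-1, U3 stuck-at-1, U4 stuck-at-0, U5 stuck-at-1}.
Test 2 (A=0, B=0, C=1): fault-free U1=1, U2=1, U3=0, U4=1, U5=0 → 0; observed 1. Eliminates U1 stuck-at-0, U2 stuck-at-1, U3 stuck-at-1, U4 stuck-at-0.
Only U5 stuck-at-1 is consistent with every test.

U5 stuck-at-1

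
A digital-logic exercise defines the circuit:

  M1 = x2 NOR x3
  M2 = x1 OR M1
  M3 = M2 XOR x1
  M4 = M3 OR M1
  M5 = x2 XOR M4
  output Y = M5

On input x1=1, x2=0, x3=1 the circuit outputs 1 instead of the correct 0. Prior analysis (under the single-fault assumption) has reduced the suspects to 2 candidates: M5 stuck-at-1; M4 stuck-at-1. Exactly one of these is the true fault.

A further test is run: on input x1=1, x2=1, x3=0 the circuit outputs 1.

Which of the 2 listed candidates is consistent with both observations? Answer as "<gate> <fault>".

M5 stuck-at-1

Evaluate each candidate on input x1=1, x2=1, x3=0:
  M5 stuck-at-1: M1=0, M2=1, M3=0, M4=0, M5=1 [stuck-at-1] → 1 — matches
  M4 stuck-at-1: M1=0, M2=1, M3=0, M4=1 [stuck-at-1], M5=0 → 0 — eliminated
Only M5 stuck-at-1 reproduces the observed 1.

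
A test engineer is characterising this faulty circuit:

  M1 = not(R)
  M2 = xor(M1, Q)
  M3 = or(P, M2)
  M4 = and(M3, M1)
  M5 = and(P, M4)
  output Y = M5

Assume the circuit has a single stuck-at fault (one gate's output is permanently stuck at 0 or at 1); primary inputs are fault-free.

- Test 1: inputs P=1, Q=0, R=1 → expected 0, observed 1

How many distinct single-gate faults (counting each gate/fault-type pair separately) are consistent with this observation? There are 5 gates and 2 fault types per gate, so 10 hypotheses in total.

3

Fault-free: M1=0, M2=0, M3=1, M4=0, M5=0 → 0. Observed 1.
  M1 stuck-at-0: output 0 ✗
  M1 stuck-at-1: output 1 ✓
  M2 stuck-at-0: output 0 ✗
  M2 stuck-at-1: output 0 ✗
  M3 stuck-at-0: output 0 ✗
  M3 stuck-at-1: output 0 ✗
  M4 stuck-at-0: output 0 ✗
  M4 stuck-at-1: output 1 ✓
  M5 stuck-at-0: output 0 ✗
  M5 stuck-at-1: output 1 ✓
Consistent faults: {M1 stuck-at-1, M4 stuck-at-1, M5 stuck-at-1} — 3 in all.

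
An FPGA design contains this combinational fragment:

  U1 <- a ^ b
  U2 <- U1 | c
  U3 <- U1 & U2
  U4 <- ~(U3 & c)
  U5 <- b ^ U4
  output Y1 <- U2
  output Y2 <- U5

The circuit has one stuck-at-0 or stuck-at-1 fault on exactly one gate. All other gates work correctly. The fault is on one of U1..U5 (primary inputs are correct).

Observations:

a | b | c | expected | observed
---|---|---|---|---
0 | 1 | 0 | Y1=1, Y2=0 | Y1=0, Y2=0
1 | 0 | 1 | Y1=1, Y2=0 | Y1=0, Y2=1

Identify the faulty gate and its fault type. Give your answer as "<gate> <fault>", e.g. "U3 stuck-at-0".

U2 stuck-at-0

Fault-free values for test 1 (a=0, b=1, c=0): U1=1, U2=1, U3=1, U4=1, U5=0, giving Y1=1, Y2=0. Observed Y1=0, Y2=0.
Test 1: faults giving observed Y1=0, Y2=0 are {U1 stuck-at-0, U2 stuck-at-0}.
Test 2 (a=1, b=0, c=1): fault-free U1=1, U2=1, U3=1, U4=0, U5=0 → Y1=1, Y2=0; observed Y1=0, Y2=1. Eliminates U1 stuck-at-0.
Only U2 stuck-at-0 is consistent with every test.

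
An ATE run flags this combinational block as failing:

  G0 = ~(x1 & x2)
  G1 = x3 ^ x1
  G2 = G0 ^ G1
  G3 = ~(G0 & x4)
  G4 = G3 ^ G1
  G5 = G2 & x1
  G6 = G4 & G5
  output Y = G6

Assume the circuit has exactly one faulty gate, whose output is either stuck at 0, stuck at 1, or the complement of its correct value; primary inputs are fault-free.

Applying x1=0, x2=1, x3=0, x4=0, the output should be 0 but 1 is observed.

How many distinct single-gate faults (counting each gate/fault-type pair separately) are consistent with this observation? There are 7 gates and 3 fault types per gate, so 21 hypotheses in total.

Fault-free: G0=1, G1=0, G2=1, G3=1, G4=1, G5=0, G6=0 → 0. Observed 1.
  G0: none of the 3 fault types match ✗
  G1: none of the 3 fault types match ✗
  G2: none of the 3 fault types match ✗
  G3: none of the 3 fault types match ✗
  G4: none of the 3 fault types match ✗
  G5: stuck-at-1, inverted output ✓; others ✗
  G6: stuck-at-1, inverted output ✓; others ✗
Consistent faults: {G5 stuck-at-1, G5 inverted output, G6 stuck-at-1, G6 inverted output} — 4 in all.

4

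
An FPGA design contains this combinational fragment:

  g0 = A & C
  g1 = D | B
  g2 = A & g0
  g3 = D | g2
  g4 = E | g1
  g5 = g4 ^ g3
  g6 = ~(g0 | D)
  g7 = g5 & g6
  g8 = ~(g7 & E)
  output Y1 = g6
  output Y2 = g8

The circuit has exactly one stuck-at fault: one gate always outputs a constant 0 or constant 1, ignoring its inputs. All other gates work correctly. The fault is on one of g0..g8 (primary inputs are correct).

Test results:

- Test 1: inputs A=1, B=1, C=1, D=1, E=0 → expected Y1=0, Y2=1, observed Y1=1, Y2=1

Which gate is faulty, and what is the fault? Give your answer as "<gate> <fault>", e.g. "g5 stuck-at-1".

Fault-free values for test 1 (A=1, B=1, C=1, D=1, E=0): g0=1, g1=1, g2=1, g3=1, g4=1, g5=0, g6=0, g7=0, g8=1, giving Y1=0, Y2=1. Observed Y1=1, Y2=1.
Test 1: faults giving observed Y1=1, Y2=1 are {g6 stuck-at-1}.
Only g6 stuck-at-1 is consistent with every test.

g6 stuck-at-1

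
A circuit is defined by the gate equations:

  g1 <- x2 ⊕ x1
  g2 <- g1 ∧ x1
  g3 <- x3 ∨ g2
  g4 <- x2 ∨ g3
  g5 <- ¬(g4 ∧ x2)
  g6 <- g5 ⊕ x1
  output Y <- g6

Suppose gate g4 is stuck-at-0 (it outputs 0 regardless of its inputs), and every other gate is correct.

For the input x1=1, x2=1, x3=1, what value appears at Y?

Propagate with g4 forced: g1=0, g2=0, g3=1, g4=0 [stuck-at-0], g5=1, g6=0.
So Y = 0. (Without the fault it would be 1.)

0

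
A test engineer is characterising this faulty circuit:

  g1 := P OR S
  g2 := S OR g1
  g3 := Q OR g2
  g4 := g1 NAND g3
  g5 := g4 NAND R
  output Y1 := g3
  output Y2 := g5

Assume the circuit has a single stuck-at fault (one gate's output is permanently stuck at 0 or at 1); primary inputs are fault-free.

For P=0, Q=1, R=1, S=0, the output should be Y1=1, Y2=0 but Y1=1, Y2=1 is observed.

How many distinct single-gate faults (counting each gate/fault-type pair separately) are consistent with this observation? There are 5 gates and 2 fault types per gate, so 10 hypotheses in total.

3

Fault-free: g1=0, g2=0, g3=1, g4=1, g5=0 → Y1=1, Y2=0. Observed Y1=1, Y2=1.
  g1 stuck-at-0: output Y1=1, Y2=0 ✗
  g1 stuck-at-1: output Y1=1, Y2=1 ✓
  g2 stuck-at-0: output Y1=1, Y2=0 ✗
  g2 stuck-at-1: output Y1=1, Y2=0 ✗
  g3 stuck-at-0: output Y1=0, Y2=0 ✗
  g3 stuck-at-1: output Y1=1, Y2=0 ✗
  g4 stuck-at-0: output Y1=1, Y2=1 ✓
  g4 stuck-at-1: output Y1=1, Y2=0 ✗
  g5 stuck-at-0: output Y1=1, Y2=0 ✗
  g5 stuck-at-1: output Y1=1, Y2=1 ✓
Consistent faults: {g1 stuck-at-1, g4 stuck-at-0, g5 stuck-at-1} — 3 in all.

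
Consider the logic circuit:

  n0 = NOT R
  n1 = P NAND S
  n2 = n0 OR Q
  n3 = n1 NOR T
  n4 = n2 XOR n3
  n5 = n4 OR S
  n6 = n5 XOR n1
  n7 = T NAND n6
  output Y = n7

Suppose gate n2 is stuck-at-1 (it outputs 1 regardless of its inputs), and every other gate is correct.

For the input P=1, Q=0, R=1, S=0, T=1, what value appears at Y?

1

Propagate with n2 forced: n0=0, n1=1, n2=1 [stuck-at-1], n3=0, n4=1, n5=1, n6=0, n7=1.
So Y = 1. (Without the fault it would be 0.)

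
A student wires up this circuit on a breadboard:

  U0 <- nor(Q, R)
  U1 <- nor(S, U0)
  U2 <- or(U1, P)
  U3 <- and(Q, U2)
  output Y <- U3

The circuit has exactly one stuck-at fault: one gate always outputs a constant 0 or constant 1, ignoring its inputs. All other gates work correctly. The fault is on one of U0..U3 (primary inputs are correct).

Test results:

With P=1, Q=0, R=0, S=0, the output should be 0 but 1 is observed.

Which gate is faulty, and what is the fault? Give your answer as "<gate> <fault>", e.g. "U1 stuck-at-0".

Fault-free values for test 1 (P=1, Q=0, R=0, S=0): U0=1, U1=0, U2=1, U3=0, giving Y=0. Observed 1.
Test 1: faults giving observed 1 are {U3 stuck-at-1}.
Only U3 stuck-at-1 is consistent with every test.

U3 stuck-at-1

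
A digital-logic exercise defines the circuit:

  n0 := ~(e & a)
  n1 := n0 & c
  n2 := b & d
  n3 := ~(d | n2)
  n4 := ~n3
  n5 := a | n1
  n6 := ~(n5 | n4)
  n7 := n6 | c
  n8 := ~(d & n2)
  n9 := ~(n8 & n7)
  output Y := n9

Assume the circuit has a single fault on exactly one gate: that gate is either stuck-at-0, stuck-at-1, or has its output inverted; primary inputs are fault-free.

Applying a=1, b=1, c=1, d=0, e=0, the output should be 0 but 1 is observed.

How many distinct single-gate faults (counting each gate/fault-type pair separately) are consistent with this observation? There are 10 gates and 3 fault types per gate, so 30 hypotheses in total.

Fault-free: n0=1, n1=1, n2=0, n3=1, n4=0, n5=1, n6=0, n7=1, n8=1, n9=0 → 0. Observed 1.
  n0: none of the 3 fault types match ✗
  n1: none of the 3 fault types match ✗
  n2: none of the 3 fault types match ✗
  n3: none of the 3 fault types match ✗
  n4: none of the 3 fault types match ✗
  n5: none of the 3 fault types match ✗
  n6: none of the 3 fault types match ✗
  n7: stuck-at-0, inverted output ✓; others ✗
  n8: stuck-at-0, inverted output ✓; others ✗
  n9: stuck-at-1, inverted output ✓; others ✗
Consistent faults: {n7 stuck-at-0, n7 inverted output, n8 stuck-at-0, n8 inverted output, n9 stuck-at-1, n9 inverted output} — 6 in all.

6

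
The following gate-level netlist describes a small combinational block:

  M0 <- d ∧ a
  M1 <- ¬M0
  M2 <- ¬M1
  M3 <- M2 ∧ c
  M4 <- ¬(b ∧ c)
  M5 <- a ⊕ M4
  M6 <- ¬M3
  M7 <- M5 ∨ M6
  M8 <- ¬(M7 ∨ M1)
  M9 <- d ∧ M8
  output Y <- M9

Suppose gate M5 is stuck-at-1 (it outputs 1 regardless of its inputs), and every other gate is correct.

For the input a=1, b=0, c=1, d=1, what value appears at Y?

0

Propagate with M5 forced: M0=1, M1=0, M2=1, M3=1, M4=1, M5=1 [stuck-at-1], M6=0, M7=1, M8=0, M9=0.
So Y = 0. (Without the fault it would be 1.)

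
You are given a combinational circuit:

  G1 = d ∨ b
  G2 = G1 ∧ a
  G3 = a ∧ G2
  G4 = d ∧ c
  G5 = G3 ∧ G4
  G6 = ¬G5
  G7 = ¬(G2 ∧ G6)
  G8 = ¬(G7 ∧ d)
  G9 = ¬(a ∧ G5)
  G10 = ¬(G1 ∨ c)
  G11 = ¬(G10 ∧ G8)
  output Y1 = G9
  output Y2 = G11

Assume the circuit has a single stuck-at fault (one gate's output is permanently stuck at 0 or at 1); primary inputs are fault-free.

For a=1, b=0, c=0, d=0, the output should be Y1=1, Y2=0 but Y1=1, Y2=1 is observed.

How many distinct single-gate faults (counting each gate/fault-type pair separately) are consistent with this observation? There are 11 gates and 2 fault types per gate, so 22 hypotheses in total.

Fault-free: G1=0, G2=0, G3=0, G4=0, G5=0, G6=1, G7=1, G8=1, G9=1, G10=1, G11=0 → Y1=1, Y2=0. Observed Y1=1, Y2=1.
  G1: stuck-at-1 ✓; others ✗
  G2: none of the 2 fault types match ✗
  G3: none of the 2 fault types match ✗
  G4: none of the 2 fault types match ✗
  G5: none of the 2 fault types match ✗
  G6: none of the 2 fault types match ✗
  G7: none of the 2 fault types match ✗
  G8: stuck-at-0 ✓; others ✗
  G9: none of the 2 fault types match ✗
  G10: stuck-at-0 ✓; others ✗
  G11: stuck-at-1 ✓; others ✗
Consistent faults: {G1 stuck-at-1, G8 stuck-at-0, G10 stuck-at-0, G11 stuck-at-1} — 4 in all.

4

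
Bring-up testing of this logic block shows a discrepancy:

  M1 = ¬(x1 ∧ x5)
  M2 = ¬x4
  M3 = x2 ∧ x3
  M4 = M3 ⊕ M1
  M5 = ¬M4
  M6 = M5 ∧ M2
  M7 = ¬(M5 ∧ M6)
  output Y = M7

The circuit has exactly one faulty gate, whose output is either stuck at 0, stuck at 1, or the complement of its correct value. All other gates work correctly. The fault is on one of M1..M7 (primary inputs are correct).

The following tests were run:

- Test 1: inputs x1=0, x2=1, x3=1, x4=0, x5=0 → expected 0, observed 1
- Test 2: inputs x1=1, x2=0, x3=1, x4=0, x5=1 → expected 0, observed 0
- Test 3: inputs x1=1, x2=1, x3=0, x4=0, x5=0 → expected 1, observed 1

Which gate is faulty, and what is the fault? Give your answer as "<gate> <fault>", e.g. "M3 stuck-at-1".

M3 stuck-at-0

Fault-free values for test 1 (x1=0, x2=1, x3=1, x4=0, x5=0): M1=1, M2=1, M3=1, M4=0, M5=1, M6=1, M7=0, giving Y=0. Observed 1.
Test 1: faults giving observed 1 are {M1 stuck-at-0, M1 inverted output, M2 stuck-at-0, M2 inverted output, M3 stuck-at-0, M3 inverted output, M4 stuck-at-1, M4 inverted output, M5 stuck-at-0, M5 inverted output, M6 stuck-at-0, M6 inverted output, M7 stuck-at-1, M7 inverted output}.
Test 2 (x1=1, x2=0, x3=1, x4=0, x5=1): fault-free M1=0, M2=1, M3=0, M4=0, M5=1, M6=1, M7=0 → 0; observed 0. Eliminates M1 inverted output, M2 stuck-at-0, M2 inverted output, M3 inverted output, M4 stuck-at-1, M4 inverted output, M5 stuck-at-0, M5 inverted output, M6 stuck-at-0, M6 inverted output, M7 stuck-at-1, M7 inverted output.
Test 3 (x1=1, x2=1, x3=0, x4=0, x5=0): fault-free M1=1, M2=1, M3=0, M4=1, M5=0, M6=0, M7=1 → 1; observed 1. Eliminates M1 stuck-at-0.
Only M3 stuck-at-0 is consistent with every test.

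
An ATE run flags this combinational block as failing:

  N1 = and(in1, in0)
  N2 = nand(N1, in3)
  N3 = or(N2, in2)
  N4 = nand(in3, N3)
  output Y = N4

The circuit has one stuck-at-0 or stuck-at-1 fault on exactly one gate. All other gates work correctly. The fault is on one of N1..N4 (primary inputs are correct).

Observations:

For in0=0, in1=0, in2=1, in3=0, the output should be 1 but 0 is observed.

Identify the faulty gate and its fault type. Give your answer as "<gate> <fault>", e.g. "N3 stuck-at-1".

Fault-free values for test 1 (in0=0, in1=0, in2=1, in3=0): N1=0, N2=1, N3=1, N4=1, giving Y=1. Observed 0.
Test 1: faults giving observed 0 are {N4 stuck-at-0}.
Only N4 stuck-at-0 is consistent with every test.

N4 stuck-at-0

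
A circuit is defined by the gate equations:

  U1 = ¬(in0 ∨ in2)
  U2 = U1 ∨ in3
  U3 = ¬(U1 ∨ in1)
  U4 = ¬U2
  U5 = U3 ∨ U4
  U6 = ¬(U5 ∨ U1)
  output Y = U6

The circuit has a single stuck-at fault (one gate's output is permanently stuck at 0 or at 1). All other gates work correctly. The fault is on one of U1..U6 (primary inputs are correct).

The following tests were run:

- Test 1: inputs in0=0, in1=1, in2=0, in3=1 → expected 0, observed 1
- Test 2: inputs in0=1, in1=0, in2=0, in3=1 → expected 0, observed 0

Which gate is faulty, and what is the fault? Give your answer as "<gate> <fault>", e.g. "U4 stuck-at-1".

Fault-free values for test 1 (in0=0, in1=1, in2=0, in3=1): U1=1, U2=1, U3=0, U4=0, U5=0, U6=0, giving Y=0. Observed 1.
Test 1: faults giving observed 1 are {U1 stuck-at-0, U6 stuck-at-1}.
Test 2 (in0=1, in1=0, in2=0, in3=1): fault-free U1=0, U2=1, U3=1, U4=0, U5=1, U6=0 → 0; observed 0. Eliminates U6 stuck-at-1.
Only U1 stuck-at-0 is consistent with every test.

U1 stuck-at-0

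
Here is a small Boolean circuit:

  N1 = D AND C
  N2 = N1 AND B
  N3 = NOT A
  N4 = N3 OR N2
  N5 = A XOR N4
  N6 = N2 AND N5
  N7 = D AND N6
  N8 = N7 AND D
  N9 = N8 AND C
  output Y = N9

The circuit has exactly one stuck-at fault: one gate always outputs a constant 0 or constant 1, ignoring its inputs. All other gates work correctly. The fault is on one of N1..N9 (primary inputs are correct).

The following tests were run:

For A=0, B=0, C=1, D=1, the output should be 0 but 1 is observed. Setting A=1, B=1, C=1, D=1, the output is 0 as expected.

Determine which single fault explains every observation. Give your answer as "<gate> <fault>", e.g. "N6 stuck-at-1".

N2 stuck-at-1

Fault-free values for test 1 (A=0, B=0, C=1, D=1): N1=1, N2=0, N3=1, N4=1, N5=1, N6=0, N7=0, N8=0, N9=0, giving Y=0. Observed 1.
Test 1: faults giving observed 1 are {N2 stuck-at-1, N6 stuck-at-1, N7 stuck-at-1, N8 stuck-at-1, N9 stuck-at-1}.
Test 2 (A=1, B=1, C=1, D=1): fault-free N1=1, N2=1, N3=0, N4=1, N5=0, N6=0, N7=0, N8=0, N9=0 → 0; observed 0. Eliminates N6 stuck-at-1, N7 stuck-at-1, N8 stuck-at-1, N9 stuck-at-1.
Only N2 stuck-at-1 is consistent with every test.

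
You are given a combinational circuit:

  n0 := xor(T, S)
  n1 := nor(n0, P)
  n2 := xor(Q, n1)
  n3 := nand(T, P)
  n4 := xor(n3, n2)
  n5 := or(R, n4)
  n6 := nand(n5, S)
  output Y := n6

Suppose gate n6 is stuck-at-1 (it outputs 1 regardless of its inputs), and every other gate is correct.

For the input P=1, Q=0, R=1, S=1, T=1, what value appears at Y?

Propagate with n6 forced: n0=0, n1=0, n2=0, n3=0, n4=0, n5=1, n6=1 [stuck-at-1].
So Y = 1. (Without the fault it would be 0.)

1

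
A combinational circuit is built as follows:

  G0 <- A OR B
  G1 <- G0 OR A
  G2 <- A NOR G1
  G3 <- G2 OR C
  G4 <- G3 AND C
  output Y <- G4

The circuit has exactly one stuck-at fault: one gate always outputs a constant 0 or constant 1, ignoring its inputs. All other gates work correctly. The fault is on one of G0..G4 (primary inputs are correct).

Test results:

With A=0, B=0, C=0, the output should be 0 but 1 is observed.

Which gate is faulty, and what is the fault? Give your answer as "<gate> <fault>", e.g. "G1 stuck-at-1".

Fault-free values for test 1 (A=0, B=0, C=0): G0=0, G1=0, G2=1, G3=1, G4=0, giving Y=0. Observed 1.
Test 1: faults giving observed 1 are {G4 stuck-at-1}.
Only G4 stuck-at-1 is consistent with every test.

G4 stuck-at-1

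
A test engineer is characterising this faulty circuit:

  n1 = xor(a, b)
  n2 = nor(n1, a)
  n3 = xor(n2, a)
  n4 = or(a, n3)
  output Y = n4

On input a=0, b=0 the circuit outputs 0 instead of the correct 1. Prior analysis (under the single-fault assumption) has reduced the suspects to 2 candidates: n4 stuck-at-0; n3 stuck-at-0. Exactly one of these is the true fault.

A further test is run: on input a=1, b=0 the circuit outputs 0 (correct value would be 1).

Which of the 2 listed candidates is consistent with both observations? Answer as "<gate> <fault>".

Evaluate each candidate on input a=1, b=0:
  n4 stuck-at-0: n1=1, n2=0, n3=1, n4=0 [stuck-at-0] → 0 — matches
  n3 stuck-at-0: n1=1, n2=0, n3=0 [stuck-at-0], n4=1 → 1 — eliminated
Only n4 stuck-at-0 reproduces the observed 0.

n4 stuck-at-0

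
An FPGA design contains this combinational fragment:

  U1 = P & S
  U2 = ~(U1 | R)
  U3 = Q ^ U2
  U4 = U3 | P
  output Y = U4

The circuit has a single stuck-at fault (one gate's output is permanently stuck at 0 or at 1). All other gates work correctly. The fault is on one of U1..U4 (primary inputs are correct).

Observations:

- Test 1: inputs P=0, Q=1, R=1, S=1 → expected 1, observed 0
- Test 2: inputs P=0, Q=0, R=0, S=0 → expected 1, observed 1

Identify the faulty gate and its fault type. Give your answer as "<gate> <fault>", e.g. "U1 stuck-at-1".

Fault-free values for test 1 (P=0, Q=1, R=1, S=1): U1=0, U2=0, U3=1, U4=1, giving Y=1. Observed 0.
Test 1: faults giving observed 0 are {U2 stuck-at-1, U3 stuck-at-0, U4 stuck-at-0}.
Test 2 (P=0, Q=0, R=0, S=0): fault-free U1=0, U2=1, U3=1, U4=1 → 1; observed 1. Eliminates U3 stuck-at-0, U4 stuck-at-0.
Only U2 stuck-at-1 is consistent with every test.

U2 stuck-at-1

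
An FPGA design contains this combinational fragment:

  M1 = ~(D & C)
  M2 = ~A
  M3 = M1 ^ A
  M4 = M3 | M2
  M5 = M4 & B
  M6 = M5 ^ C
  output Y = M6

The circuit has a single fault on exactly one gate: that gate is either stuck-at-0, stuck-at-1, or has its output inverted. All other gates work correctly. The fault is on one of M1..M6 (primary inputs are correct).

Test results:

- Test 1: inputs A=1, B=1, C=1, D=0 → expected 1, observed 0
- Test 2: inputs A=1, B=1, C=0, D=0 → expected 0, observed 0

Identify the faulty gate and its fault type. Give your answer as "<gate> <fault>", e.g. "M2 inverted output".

Fault-free values for test 1 (A=1, B=1, C=1, D=0): M1=1, M2=0, M3=0, M4=0, M5=0, M6=1, giving Y=1. Observed 0.
Test 1: faults giving observed 0 are {M1 stuck-at-0, M1 inverted output, M2 stuck-at-1, M2 inverted output, M3 stuck-at-1, M3 inverted output, M4 stuck-at-1, M4 inverted output, M5 stuck-at-1, M5 inverted output, M6 stuck-at-0, M6 inverted output}.
Test 2 (A=1, B=1, C=0, D=0): fault-free M1=1, M2=0, M3=0, M4=0, M5=0, M6=0 → 0; observed 0. Eliminates M1 stuck-at-0, M1 inverted output, M2 stuck-at-1, M2 inverted output, M3 stuck-at-1, M3 inverted output, M4 stuck-at-1, M4 inverted output, M5 stuck-at-1, M5 inverted output, M6 inverted output.
Only M6 stuck-at-0 is consistent with every test.

M6 stuck-at-0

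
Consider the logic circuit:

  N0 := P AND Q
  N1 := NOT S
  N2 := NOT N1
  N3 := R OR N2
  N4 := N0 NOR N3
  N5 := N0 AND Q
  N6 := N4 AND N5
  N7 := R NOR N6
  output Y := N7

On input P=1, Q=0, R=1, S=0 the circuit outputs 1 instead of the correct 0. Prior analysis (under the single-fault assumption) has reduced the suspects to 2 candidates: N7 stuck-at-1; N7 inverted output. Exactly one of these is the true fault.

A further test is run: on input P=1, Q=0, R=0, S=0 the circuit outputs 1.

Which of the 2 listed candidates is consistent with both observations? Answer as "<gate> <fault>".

Evaluate each candidate on input P=1, Q=0, R=0, S=0:
  N7 stuck-at-1: N0=0, N1=1, N2=0, N3=0, N4=1, N5=0, N6=0, N7=1 [stuck-at-1] → 1 — matches
  N7 inverted output: N0=0, N1=1, N2=0, N3=0, N4=1, N5=0, N6=0, N7=0 [inverted output] → 0 — eliminated
Only N7 stuck-at-1 reproduces the observed 1.

N7 stuck-at-1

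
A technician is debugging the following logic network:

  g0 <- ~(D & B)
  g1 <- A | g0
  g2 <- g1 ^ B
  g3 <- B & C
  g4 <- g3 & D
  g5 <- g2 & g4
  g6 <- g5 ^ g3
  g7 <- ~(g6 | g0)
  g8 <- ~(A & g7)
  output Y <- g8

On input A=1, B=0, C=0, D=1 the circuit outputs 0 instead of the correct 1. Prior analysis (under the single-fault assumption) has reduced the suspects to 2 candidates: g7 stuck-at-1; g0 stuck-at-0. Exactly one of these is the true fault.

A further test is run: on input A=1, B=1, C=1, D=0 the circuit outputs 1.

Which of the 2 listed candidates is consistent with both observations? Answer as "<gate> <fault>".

g0 stuck-at-0

Evaluate each candidate on input A=1, B=1, C=1, D=0:
  g7 stuck-at-1: g0=1, g1=1, g2=0, g3=1, g4=0, g5=0, g6=1, g7=1 [stuck-at-1], g8=0 → 0 — eliminated
  g0 stuck-at-0: g0=0 [stuck-at-0], g1=1, g2=0, g3=1, g4=0, g5=0, g6=1, g7=0, g8=1 → 1 — matches
Only g0 stuck-at-0 reproduces the observed 1.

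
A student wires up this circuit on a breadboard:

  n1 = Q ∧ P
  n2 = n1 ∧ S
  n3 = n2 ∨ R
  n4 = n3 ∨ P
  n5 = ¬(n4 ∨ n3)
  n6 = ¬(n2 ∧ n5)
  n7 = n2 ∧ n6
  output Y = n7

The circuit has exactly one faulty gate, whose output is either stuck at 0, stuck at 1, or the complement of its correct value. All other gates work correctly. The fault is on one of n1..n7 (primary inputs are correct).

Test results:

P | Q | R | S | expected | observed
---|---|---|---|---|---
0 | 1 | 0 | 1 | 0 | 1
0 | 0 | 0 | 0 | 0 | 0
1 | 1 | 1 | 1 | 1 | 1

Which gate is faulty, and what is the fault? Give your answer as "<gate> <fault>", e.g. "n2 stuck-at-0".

Fault-free values for test 1 (P=0, Q=1, R=0, S=1): n1=0, n2=0, n3=0, n4=0, n5=1, n6=1, n7=0, giving Y=0. Observed 1.
Test 1: faults giving observed 1 are {n1 stuck-at-1, n1 inverted output, n2 stuck-at-1, n2 inverted output, n7 stuck-at-1, n7 inverted output}.
Test 2 (P=0, Q=0, R=0, S=0): fault-free n1=0, n2=0, n3=0, n4=0, n5=1, n6=1, n7=0 → 0; observed 0. Eliminates n2 stuck-at-1, n2 inverted output, n7 stuck-at-1, n7 inverted output.
Test 3 (P=1, Q=1, R=1, S=1): fault-free n1=1, n2=1, n3=1, n4=1, n5=0, n6=1, n7=1 → 1; observed 1. Eliminates n1 inverted output.
Only n1 stuck-at-1 is consistent with every test.

n1 stuck-at-1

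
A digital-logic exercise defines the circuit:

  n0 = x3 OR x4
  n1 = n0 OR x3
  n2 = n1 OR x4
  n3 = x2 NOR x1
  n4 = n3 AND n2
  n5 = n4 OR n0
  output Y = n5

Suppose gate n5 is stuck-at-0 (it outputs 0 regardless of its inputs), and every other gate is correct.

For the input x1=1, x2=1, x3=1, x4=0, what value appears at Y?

Propagate with n5 forced: n0=1, n1=1, n2=1, n3=0, n4=0, n5=0 [stuck-at-0].
So Y = 0. (Without the fault it would be 1.)

0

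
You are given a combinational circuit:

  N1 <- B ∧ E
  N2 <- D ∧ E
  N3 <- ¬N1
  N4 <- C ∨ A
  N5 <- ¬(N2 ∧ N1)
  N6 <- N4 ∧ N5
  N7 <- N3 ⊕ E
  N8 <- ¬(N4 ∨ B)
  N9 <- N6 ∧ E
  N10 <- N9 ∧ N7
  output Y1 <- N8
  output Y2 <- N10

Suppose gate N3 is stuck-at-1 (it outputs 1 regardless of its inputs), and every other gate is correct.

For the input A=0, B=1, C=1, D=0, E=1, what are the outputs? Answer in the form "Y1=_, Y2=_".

Propagate with N3 forced: N1=1, N2=0, N3=1 [stuck-at-1], N4=1, N5=1, N6=1, N7=0, N8=0, N9=1, N10=0.
So the outputs are Y1=0, Y2=0. (Without the fault they would be Y1=0, Y2=1.)

Y1=0, Y2=0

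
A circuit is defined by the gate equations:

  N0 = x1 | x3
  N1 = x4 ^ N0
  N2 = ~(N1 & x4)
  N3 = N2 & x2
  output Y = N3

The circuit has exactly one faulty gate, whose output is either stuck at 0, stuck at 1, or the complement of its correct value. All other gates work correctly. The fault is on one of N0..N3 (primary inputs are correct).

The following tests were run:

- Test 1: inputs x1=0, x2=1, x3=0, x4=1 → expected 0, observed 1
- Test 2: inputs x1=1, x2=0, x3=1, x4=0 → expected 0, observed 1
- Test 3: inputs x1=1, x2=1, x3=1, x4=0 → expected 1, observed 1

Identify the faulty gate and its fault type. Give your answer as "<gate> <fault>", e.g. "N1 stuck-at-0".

N3 stuck-at-1

Fault-free values for test 1 (x1=0, x2=1, x3=0, x4=1): N0=0, N1=1, N2=0, N3=0, giving Y=0. Observed 1.
Test 1: faults giving observed 1 are {N0 stuck-at-1, N0 inverted output, N1 stuck-at-0, N1 inverted output, N2 stuck-at-1, N2 inverted output, N3 stuck-at-1, N3 inverted output}.
Test 2 (x1=1, x2=0, x3=1, x4=0): fault-free N0=1, N1=1, N2=1, N3=0 → 0; observed 1. Eliminates N0 stuck-at-1, N0 inverted output, N1 stuck-at-0, N1 inverted output, N2 stuck-at-1, N2 inverted output.
Test 3 (x1=1, x2=1, x3=1, x4=0): fault-free N0=1, N1=1, N2=1, N3=1 → 1; observed 1. Eliminates N3 inverted output.
Only N3 stuck-at-1 is consistent with every test.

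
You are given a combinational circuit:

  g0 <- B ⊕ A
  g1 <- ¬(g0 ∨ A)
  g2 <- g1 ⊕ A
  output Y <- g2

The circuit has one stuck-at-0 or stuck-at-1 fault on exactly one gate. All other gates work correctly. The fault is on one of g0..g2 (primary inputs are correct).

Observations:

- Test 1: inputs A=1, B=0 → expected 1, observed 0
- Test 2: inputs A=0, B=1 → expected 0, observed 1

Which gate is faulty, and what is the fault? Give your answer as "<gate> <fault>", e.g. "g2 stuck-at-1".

Fault-free values for test 1 (A=1, B=0): g0=1, g1=0, g2=1, giving Y=1. Observed 0.
Test 1: faults giving observed 0 are {g1 stuck-at-1, g2 stuck-at-0}.
Test 2 (A=0, B=1): fault-free g0=1, g1=0, g2=0 → 0; observed 1. Eliminates g2 stuck-at-0.
Only g1 stuck-at-1 is consistent with every test.

g1 stuck-at-1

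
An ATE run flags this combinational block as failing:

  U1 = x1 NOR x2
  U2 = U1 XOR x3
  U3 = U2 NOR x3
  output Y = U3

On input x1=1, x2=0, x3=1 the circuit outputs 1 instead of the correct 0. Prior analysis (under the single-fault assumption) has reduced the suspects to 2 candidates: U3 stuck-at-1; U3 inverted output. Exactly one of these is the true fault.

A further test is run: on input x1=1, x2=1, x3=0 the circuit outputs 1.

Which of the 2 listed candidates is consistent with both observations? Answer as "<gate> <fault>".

U3 stuck-at-1

Evaluate each candidate on input x1=1, x2=1, x3=0:
  U3 stuck-at-1: U1=0, U2=0, U3=1 [stuck-at-1] → 1 — matches
  U3 inverted output: U1=0, U2=0, U3=0 [inverted output] → 0 — eliminated
Only U3 stuck-at-1 reproduces the observed 1.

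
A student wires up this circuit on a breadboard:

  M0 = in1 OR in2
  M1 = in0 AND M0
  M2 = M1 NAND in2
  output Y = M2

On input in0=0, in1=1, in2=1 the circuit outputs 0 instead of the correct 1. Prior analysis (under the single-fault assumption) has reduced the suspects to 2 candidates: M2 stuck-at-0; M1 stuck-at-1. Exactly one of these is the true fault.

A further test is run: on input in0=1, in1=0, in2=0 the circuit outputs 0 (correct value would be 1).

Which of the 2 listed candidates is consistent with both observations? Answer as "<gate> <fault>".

M2 stuck-at-0

Evaluate each candidate on input in0=1, in1=0, in2=0:
  M2 stuck-at-0: M0=0, M1=0, M2=0 [stuck-at-0] → 0 — matches
  M1 stuck-at-1: M0=0, M1=1 [stuck-at-1], M2=1 → 1 — eliminated
Only M2 stuck-at-0 reproduces the observed 0.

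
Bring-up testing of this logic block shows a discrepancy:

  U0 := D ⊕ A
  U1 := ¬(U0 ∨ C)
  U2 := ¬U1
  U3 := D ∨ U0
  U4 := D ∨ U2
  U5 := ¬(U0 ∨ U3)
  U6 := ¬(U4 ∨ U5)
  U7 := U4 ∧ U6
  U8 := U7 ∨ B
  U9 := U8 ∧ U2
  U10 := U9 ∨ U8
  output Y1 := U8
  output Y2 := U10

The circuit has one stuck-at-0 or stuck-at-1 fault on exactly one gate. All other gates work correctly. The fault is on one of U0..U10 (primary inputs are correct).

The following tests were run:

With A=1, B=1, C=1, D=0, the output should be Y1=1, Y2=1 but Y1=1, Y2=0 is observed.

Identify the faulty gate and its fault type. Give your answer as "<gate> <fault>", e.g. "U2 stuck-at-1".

U10 stuck-at-0

Fault-free values for test 1 (A=1, B=1, C=1, D=0): U0=1, U1=0, U2=1, U3=1, U4=1, U5=0, U6=0, U7=0, U8=1, U9=1, U10=1, giving Y1=1, Y2=1. Observed Y1=1, Y2=0.
Test 1: faults giving observed Y1=1, Y2=0 are {U10 stuck-at-0}.
Only U10 stuck-at-0 is consistent with every test.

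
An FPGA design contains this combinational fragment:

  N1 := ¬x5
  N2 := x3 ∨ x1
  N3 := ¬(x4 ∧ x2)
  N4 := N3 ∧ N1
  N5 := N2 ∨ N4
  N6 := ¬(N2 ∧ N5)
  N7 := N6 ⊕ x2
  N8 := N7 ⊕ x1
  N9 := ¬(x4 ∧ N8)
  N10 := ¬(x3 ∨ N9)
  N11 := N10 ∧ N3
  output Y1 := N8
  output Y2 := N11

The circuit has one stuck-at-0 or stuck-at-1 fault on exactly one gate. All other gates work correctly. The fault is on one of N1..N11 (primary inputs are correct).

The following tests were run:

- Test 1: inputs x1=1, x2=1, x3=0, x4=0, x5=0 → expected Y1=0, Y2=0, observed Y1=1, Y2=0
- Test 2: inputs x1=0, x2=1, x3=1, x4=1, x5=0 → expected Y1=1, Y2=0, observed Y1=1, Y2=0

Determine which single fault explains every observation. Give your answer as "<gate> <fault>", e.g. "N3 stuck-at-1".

Fault-free values for test 1 (x1=1, x2=1, x3=0, x4=0, x5=0): N1=1, N2=1, N3=1, N4=1, N5=1, N6=0, N7=1, N8=0, N9=1, N10=0, N11=0, giving Y1=0, Y2=0. Observed Y1=1, Y2=0.
Test 1: faults giving observed Y1=1, Y2=0 are {N2 stuck-at-0, N5 stuck-at-0, N6 stuck-at-1, N7 stuck-at-0, N8 stuck-at-1}.
Test 2 (x1=0, x2=1, x3=1, x4=1, x5=0): fault-free N1=1, N2=1, N3=0, N4=0, N5=1, N6=0, N7=1, N8=1, N9=0, N10=0, N11=0 → Y1=1, Y2=0; observed Y1=1, Y2=0. Eliminates N2 stuck-at-0, N5 stuck-at-0, N6 stuck-at-1, N7 stuck-at-0.
Only N8 stuck-at-1 is consistent with every test.

N8 stuck-at-1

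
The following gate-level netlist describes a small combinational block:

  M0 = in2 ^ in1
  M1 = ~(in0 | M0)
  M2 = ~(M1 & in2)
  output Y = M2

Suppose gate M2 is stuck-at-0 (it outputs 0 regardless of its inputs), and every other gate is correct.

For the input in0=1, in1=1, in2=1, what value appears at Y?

0

Propagate with M2 forced: M0=0, M1=0, M2=0 [stuck-at-0].
So Y = 0. (Without the fault it would be 1.)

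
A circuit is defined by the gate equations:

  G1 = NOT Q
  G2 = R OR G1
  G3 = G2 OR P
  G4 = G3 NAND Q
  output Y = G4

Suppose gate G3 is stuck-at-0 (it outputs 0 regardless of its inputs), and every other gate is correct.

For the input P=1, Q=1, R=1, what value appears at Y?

Propagate with G3 forced: G1=0, G2=1, G3=0 [stuck-at-0], G4=1.
So Y = 1. (Without the fault it would be 0.)

1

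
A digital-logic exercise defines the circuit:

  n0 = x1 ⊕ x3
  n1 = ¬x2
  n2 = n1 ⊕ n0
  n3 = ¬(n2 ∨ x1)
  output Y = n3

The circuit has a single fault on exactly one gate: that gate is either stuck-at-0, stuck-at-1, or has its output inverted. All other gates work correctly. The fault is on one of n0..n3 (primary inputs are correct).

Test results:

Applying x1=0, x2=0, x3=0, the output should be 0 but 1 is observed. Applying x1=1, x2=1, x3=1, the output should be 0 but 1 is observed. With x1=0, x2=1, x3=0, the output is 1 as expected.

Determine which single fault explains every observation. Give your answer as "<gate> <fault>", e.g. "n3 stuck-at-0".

Fault-free values for test 1 (x1=0, x2=0, x3=0): n0=0, n1=1, n2=1, n3=0, giving Y=0. Observed 1.
Test 1: faults giving observed 1 are {n0 stuck-at-1, n0 inverted output, n1 stuck-at-0, n1 inverted output, n2 stuck-at-0, n2 inverted output, n3 stuck-at-1, n3 inverted output}.
Test 2 (x1=1, x2=1, x3=1): fault-free n0=0, n1=0, n2=0, n3=0 → 0; observed 1. Eliminates n0 stuck-at-1, n0 inverted output, n1 stuck-at-0, n1 inverted output, n2 stuck-at-0, n2 inverted output.
Test 3 (x1=0, x2=1, x3=0): fault-free n0=0, n1=0, n2=0, n3=1 → 1; observed 1. Eliminates n3 inverted output.
Only n3 stuck-at-1 is consistent with every test.

n3 stuck-at-1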